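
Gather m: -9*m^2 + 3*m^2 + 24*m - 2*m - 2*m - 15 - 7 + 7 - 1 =-6*m^2 + 20*m - 16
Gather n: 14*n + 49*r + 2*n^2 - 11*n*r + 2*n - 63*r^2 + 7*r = 2*n^2 + n*(16 - 11*r) - 63*r^2 + 56*r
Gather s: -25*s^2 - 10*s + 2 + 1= -25*s^2 - 10*s + 3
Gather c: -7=-7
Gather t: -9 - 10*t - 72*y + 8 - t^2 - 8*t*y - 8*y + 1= -t^2 + t*(-8*y - 10) - 80*y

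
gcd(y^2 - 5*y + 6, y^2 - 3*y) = y - 3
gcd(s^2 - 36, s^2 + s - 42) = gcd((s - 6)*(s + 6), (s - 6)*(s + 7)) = s - 6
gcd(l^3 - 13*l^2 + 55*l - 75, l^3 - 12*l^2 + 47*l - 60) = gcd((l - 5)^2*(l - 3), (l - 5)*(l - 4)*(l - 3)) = l^2 - 8*l + 15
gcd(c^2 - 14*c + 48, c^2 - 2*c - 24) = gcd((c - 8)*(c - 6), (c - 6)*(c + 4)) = c - 6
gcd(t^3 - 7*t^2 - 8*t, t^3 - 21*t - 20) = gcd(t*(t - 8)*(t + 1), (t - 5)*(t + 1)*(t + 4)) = t + 1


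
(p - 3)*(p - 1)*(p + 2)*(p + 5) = p^4 + 3*p^3 - 15*p^2 - 19*p + 30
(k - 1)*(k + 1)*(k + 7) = k^3 + 7*k^2 - k - 7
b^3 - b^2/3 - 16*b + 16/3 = (b - 4)*(b - 1/3)*(b + 4)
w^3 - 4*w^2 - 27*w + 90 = (w - 6)*(w - 3)*(w + 5)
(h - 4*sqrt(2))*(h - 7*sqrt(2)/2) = h^2 - 15*sqrt(2)*h/2 + 28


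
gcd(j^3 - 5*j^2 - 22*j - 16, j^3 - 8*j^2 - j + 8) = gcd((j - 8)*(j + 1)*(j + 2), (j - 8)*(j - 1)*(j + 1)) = j^2 - 7*j - 8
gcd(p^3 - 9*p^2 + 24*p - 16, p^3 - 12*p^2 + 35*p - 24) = p - 1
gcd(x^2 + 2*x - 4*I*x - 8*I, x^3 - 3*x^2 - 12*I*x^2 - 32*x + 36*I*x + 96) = x - 4*I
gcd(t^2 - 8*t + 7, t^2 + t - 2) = t - 1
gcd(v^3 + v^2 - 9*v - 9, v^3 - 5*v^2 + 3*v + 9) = v^2 - 2*v - 3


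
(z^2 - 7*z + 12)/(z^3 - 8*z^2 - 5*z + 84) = (z - 3)/(z^2 - 4*z - 21)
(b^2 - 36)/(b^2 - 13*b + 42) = (b + 6)/(b - 7)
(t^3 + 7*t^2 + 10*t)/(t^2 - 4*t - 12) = t*(t + 5)/(t - 6)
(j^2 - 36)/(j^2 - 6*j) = (j + 6)/j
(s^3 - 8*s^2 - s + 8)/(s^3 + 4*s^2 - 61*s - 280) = (s^2 - 1)/(s^2 + 12*s + 35)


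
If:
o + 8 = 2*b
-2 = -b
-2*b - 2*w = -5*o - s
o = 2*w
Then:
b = 2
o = -4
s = 20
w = -2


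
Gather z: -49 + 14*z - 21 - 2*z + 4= 12*z - 66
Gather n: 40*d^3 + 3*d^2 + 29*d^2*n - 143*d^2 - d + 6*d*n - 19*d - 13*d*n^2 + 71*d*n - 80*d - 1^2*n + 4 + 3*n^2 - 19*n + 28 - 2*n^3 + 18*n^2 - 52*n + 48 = 40*d^3 - 140*d^2 - 100*d - 2*n^3 + n^2*(21 - 13*d) + n*(29*d^2 + 77*d - 72) + 80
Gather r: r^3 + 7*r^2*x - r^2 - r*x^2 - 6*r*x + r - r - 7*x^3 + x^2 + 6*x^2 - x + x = r^3 + r^2*(7*x - 1) + r*(-x^2 - 6*x) - 7*x^3 + 7*x^2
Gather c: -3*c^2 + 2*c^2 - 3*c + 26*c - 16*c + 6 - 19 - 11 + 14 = -c^2 + 7*c - 10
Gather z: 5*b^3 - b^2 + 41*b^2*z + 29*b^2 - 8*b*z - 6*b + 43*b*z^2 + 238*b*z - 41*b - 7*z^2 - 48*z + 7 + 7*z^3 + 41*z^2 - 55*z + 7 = 5*b^3 + 28*b^2 - 47*b + 7*z^3 + z^2*(43*b + 34) + z*(41*b^2 + 230*b - 103) + 14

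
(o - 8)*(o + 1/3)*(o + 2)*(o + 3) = o^4 - 8*o^3/3 - 35*o^2 - 178*o/3 - 16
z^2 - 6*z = z*(z - 6)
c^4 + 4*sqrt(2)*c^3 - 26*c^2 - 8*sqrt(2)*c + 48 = (c - 2*sqrt(2))*(c - sqrt(2))*(c + sqrt(2))*(c + 6*sqrt(2))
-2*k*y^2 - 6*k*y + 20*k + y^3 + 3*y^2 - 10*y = (-2*k + y)*(y - 2)*(y + 5)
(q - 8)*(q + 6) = q^2 - 2*q - 48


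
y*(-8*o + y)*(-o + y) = 8*o^2*y - 9*o*y^2 + y^3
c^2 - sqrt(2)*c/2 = c*(c - sqrt(2)/2)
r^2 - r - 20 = (r - 5)*(r + 4)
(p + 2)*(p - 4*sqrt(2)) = p^2 - 4*sqrt(2)*p + 2*p - 8*sqrt(2)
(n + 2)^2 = n^2 + 4*n + 4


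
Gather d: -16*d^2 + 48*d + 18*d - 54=-16*d^2 + 66*d - 54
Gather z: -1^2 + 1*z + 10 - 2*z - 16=-z - 7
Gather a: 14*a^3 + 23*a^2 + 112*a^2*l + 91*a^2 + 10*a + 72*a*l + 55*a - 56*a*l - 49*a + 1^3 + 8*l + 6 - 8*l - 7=14*a^3 + a^2*(112*l + 114) + a*(16*l + 16)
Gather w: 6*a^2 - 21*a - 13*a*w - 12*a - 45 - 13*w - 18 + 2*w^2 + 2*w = 6*a^2 - 33*a + 2*w^2 + w*(-13*a - 11) - 63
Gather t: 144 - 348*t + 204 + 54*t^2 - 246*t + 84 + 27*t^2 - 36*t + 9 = 81*t^2 - 630*t + 441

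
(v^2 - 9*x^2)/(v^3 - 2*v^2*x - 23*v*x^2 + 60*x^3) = (-v - 3*x)/(-v^2 - v*x + 20*x^2)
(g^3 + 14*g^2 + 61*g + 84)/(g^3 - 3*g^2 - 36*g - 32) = (g^2 + 10*g + 21)/(g^2 - 7*g - 8)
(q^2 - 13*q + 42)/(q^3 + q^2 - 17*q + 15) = (q^2 - 13*q + 42)/(q^3 + q^2 - 17*q + 15)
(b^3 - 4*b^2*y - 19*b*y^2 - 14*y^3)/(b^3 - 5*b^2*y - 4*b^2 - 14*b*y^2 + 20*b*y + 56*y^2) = (b + y)/(b - 4)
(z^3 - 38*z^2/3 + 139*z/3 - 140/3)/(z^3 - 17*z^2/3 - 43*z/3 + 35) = (z - 4)/(z + 3)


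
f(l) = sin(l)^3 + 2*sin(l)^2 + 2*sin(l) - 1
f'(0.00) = 2.00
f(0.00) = -1.00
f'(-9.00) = -0.78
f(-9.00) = -1.55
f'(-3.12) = -1.91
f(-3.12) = -1.04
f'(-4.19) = -3.85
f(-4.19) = 2.89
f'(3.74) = -0.58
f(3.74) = -1.67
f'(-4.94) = 1.97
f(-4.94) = 3.77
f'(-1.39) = 0.17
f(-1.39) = -1.98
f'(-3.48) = -3.45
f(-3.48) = -0.08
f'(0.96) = 4.18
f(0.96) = 2.53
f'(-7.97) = -0.11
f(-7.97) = -1.99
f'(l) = 3*sin(l)^2*cos(l) + 4*sin(l)*cos(l) + 2*cos(l)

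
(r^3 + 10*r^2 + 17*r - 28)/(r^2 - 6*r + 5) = (r^2 + 11*r + 28)/(r - 5)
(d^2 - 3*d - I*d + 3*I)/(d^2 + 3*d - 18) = (d - I)/(d + 6)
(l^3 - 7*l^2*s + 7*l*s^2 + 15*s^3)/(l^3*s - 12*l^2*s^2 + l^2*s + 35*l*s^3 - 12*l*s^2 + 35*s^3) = (-l^2 + 2*l*s + 3*s^2)/(s*(-l^2 + 7*l*s - l + 7*s))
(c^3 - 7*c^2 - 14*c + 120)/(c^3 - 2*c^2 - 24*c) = (c - 5)/c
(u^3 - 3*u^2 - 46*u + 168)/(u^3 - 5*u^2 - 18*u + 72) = (u^2 + 3*u - 28)/(u^2 + u - 12)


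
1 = 1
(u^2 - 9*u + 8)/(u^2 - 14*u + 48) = (u - 1)/(u - 6)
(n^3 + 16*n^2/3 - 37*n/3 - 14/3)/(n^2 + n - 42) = (3*n^2 - 5*n - 2)/(3*(n - 6))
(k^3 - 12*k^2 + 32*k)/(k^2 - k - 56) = k*(k - 4)/(k + 7)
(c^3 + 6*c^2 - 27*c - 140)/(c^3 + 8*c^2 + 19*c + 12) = (c^2 + 2*c - 35)/(c^2 + 4*c + 3)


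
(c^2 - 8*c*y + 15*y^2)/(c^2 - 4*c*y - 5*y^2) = (c - 3*y)/(c + y)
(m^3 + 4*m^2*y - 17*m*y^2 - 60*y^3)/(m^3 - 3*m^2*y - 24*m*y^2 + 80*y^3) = (-m - 3*y)/(-m + 4*y)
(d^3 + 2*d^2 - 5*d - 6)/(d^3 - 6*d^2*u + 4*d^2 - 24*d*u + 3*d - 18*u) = (2 - d)/(-d + 6*u)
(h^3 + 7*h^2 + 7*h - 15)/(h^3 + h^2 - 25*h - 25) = (h^2 + 2*h - 3)/(h^2 - 4*h - 5)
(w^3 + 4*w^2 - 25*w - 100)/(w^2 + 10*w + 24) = (w^2 - 25)/(w + 6)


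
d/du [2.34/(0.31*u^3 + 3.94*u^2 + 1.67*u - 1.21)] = (-2.1762*u^2 - 18.4392*u - 3.9078)/(0.31*u^3 + 3.94*u^2 + 1.67*u - 1.21)^2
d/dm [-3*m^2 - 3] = -6*m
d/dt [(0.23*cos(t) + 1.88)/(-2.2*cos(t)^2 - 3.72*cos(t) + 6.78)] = (0.506*sin(t)^2 - 8.272*cos(t) - 9.059)*sin(t)/(2.2*cos(t)^2 + 3.72*cos(t) - 6.78)^2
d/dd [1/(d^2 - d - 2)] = (1 - 2*d)/(-d^2 + d + 2)^2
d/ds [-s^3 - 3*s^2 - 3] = 3*s*(-s - 2)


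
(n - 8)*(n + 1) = n^2 - 7*n - 8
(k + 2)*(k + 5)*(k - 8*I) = k^3 + 7*k^2 - 8*I*k^2 + 10*k - 56*I*k - 80*I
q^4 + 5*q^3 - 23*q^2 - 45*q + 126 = (q - 3)*(q - 2)*(q + 3)*(q + 7)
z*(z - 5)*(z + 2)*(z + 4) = z^4 + z^3 - 22*z^2 - 40*z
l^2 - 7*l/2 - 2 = (l - 4)*(l + 1/2)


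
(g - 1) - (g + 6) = -7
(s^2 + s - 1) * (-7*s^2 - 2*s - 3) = -7*s^4 - 9*s^3 + 2*s^2 - s + 3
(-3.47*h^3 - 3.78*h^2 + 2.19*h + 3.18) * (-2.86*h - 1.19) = 9.9242*h^4 + 14.9401*h^3 - 1.7652*h^2 - 11.7009*h - 3.7842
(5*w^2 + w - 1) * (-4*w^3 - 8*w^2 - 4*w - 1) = -20*w^5 - 44*w^4 - 24*w^3 - w^2 + 3*w + 1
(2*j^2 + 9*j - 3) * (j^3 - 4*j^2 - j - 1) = 2*j^5 + j^4 - 41*j^3 + j^2 - 6*j + 3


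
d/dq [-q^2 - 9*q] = -2*q - 9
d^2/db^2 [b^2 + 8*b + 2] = 2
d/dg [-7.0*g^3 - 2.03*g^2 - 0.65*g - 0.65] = -21.0*g^2 - 4.06*g - 0.65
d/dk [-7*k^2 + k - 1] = 1 - 14*k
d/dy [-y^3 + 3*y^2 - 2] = 3*y*(2 - y)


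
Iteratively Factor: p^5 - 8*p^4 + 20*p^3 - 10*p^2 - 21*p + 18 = (p - 1)*(p^4 - 7*p^3 + 13*p^2 + 3*p - 18) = (p - 3)*(p - 1)*(p^3 - 4*p^2 + p + 6) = (p - 3)*(p - 2)*(p - 1)*(p^2 - 2*p - 3) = (p - 3)^2*(p - 2)*(p - 1)*(p + 1)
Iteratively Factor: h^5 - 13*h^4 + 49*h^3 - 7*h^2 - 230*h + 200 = (h - 5)*(h^4 - 8*h^3 + 9*h^2 + 38*h - 40) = (h - 5)*(h - 1)*(h^3 - 7*h^2 + 2*h + 40) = (h - 5)*(h - 4)*(h - 1)*(h^2 - 3*h - 10) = (h - 5)^2*(h - 4)*(h - 1)*(h + 2)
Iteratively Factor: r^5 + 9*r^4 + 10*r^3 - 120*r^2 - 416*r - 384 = (r - 4)*(r^4 + 13*r^3 + 62*r^2 + 128*r + 96) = (r - 4)*(r + 2)*(r^3 + 11*r^2 + 40*r + 48) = (r - 4)*(r + 2)*(r + 3)*(r^2 + 8*r + 16) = (r - 4)*(r + 2)*(r + 3)*(r + 4)*(r + 4)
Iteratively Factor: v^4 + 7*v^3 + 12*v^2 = (v + 4)*(v^3 + 3*v^2) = v*(v + 4)*(v^2 + 3*v) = v^2*(v + 4)*(v + 3)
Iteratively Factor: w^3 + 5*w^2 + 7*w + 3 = (w + 1)*(w^2 + 4*w + 3) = (w + 1)^2*(w + 3)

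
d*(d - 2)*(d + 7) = d^3 + 5*d^2 - 14*d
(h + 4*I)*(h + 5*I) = h^2 + 9*I*h - 20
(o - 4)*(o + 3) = o^2 - o - 12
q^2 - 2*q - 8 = (q - 4)*(q + 2)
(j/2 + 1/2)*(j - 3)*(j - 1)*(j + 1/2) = j^4/2 - 5*j^3/4 - 5*j^2/4 + 5*j/4 + 3/4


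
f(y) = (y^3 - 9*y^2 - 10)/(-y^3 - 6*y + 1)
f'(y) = (3*y^2 + 6)*(y^3 - 9*y^2 - 10)/(-y^3 - 6*y + 1)^2 + (3*y^2 - 18*y)/(-y^3 - 6*y + 1) = 3*(y*(6 - y)*(y^3 + 6*y - 1) - (y^2 + 2)*(-y^3 + 9*y^2 + 10))/(y^3 + 6*y - 1)^2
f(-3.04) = -2.56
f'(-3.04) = -0.08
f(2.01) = 1.99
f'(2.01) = -0.63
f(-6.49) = -2.11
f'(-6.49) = -0.12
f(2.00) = 2.00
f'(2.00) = -0.63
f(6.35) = 0.40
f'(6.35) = -0.20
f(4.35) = 0.91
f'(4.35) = -0.33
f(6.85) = 0.31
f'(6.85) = -0.17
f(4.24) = 0.95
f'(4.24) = -0.34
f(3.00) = 1.45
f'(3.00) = -0.48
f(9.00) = 0.01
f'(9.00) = -0.11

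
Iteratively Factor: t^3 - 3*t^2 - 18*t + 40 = (t - 5)*(t^2 + 2*t - 8) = (t - 5)*(t - 2)*(t + 4)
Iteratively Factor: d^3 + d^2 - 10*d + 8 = (d - 1)*(d^2 + 2*d - 8) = (d - 2)*(d - 1)*(d + 4)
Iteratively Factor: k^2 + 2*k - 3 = (k - 1)*(k + 3)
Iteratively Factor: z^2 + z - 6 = (z + 3)*(z - 2)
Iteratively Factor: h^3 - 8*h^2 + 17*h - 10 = (h - 1)*(h^2 - 7*h + 10) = (h - 2)*(h - 1)*(h - 5)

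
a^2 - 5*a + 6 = (a - 3)*(a - 2)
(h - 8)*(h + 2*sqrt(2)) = h^2 - 8*h + 2*sqrt(2)*h - 16*sqrt(2)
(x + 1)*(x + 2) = x^2 + 3*x + 2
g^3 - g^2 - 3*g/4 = g*(g - 3/2)*(g + 1/2)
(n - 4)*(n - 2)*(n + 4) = n^3 - 2*n^2 - 16*n + 32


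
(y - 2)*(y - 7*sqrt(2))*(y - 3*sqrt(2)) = y^3 - 10*sqrt(2)*y^2 - 2*y^2 + 20*sqrt(2)*y + 42*y - 84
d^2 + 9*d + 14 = (d + 2)*(d + 7)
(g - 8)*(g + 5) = g^2 - 3*g - 40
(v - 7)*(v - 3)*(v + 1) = v^3 - 9*v^2 + 11*v + 21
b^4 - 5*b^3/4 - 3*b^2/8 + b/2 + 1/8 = (b - 1)^2*(b + 1/4)*(b + 1/2)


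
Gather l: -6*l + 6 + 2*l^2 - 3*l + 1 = 2*l^2 - 9*l + 7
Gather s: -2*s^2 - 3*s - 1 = -2*s^2 - 3*s - 1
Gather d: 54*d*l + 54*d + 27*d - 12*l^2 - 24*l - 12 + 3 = d*(54*l + 81) - 12*l^2 - 24*l - 9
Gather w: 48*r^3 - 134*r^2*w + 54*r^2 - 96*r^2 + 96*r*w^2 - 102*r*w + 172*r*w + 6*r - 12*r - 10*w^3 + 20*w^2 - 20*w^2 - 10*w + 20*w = 48*r^3 - 42*r^2 + 96*r*w^2 - 6*r - 10*w^3 + w*(-134*r^2 + 70*r + 10)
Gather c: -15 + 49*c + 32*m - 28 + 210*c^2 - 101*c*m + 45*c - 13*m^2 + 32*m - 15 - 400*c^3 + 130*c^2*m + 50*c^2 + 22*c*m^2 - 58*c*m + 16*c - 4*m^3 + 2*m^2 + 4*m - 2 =-400*c^3 + c^2*(130*m + 260) + c*(22*m^2 - 159*m + 110) - 4*m^3 - 11*m^2 + 68*m - 60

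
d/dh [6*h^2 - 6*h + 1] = 12*h - 6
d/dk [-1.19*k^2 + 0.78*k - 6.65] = 0.78 - 2.38*k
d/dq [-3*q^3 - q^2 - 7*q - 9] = -9*q^2 - 2*q - 7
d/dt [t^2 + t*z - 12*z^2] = 2*t + z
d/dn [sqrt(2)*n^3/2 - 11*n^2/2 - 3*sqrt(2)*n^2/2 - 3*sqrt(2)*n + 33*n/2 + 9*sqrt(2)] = 3*sqrt(2)*n^2/2 - 11*n - 3*sqrt(2)*n - 3*sqrt(2) + 33/2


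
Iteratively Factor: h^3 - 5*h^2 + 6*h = (h - 3)*(h^2 - 2*h) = h*(h - 3)*(h - 2)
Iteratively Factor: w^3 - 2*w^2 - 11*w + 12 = (w - 4)*(w^2 + 2*w - 3) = (w - 4)*(w - 1)*(w + 3)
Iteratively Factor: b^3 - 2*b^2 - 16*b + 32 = (b - 2)*(b^2 - 16) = (b - 4)*(b - 2)*(b + 4)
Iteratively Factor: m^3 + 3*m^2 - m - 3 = (m + 1)*(m^2 + 2*m - 3) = (m - 1)*(m + 1)*(m + 3)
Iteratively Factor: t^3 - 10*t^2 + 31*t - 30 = (t - 2)*(t^2 - 8*t + 15) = (t - 3)*(t - 2)*(t - 5)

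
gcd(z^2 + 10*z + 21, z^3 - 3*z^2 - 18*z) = z + 3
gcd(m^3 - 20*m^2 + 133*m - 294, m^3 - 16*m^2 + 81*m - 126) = m^2 - 13*m + 42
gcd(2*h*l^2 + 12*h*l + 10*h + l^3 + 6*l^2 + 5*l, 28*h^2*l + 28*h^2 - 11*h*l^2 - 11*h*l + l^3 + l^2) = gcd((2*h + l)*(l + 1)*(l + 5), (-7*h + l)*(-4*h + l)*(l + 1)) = l + 1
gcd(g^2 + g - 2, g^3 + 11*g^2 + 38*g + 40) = g + 2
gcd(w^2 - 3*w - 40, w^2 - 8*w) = w - 8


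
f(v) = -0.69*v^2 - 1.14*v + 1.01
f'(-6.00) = 7.14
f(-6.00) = -16.99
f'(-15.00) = 19.56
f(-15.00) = -137.14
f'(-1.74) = 1.26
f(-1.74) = 0.90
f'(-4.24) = 4.71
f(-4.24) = -6.56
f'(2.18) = -4.15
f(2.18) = -4.75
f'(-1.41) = 0.81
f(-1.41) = 1.25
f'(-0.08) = -1.03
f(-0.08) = 1.10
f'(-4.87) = 5.58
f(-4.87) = -9.80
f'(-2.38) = 2.14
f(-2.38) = -0.19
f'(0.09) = -1.26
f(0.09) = 0.90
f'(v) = -1.38*v - 1.14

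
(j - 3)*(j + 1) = j^2 - 2*j - 3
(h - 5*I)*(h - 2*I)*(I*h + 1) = I*h^3 + 8*h^2 - 17*I*h - 10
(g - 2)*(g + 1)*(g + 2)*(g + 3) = g^4 + 4*g^3 - g^2 - 16*g - 12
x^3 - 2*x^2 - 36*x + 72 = (x - 6)*(x - 2)*(x + 6)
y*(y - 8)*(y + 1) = y^3 - 7*y^2 - 8*y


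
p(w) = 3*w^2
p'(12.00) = 72.00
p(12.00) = 432.00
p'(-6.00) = -36.00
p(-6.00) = 108.00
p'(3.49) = 20.94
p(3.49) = 36.54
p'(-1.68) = -10.08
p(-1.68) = 8.47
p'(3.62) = 21.72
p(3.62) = 39.31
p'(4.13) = 24.78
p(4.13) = 51.17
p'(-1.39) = -8.34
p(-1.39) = 5.80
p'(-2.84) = -17.04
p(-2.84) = 24.20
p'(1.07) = 6.42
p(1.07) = 3.43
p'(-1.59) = -9.54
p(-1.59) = 7.58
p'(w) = 6*w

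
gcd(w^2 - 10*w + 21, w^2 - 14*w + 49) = w - 7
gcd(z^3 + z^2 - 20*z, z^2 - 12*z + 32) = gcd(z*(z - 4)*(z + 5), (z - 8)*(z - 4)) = z - 4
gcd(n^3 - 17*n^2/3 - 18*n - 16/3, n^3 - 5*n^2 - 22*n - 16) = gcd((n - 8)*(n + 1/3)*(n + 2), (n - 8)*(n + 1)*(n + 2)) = n^2 - 6*n - 16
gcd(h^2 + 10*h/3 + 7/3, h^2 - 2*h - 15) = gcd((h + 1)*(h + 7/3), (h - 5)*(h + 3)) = 1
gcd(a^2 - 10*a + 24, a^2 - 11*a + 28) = a - 4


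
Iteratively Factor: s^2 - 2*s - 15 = (s + 3)*(s - 5)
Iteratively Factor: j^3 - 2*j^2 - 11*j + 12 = (j - 4)*(j^2 + 2*j - 3) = (j - 4)*(j - 1)*(j + 3)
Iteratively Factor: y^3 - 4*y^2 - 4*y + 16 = (y - 2)*(y^2 - 2*y - 8) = (y - 2)*(y + 2)*(y - 4)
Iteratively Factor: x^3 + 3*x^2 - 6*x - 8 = (x + 4)*(x^2 - x - 2) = (x - 2)*(x + 4)*(x + 1)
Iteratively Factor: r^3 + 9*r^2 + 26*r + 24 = (r + 3)*(r^2 + 6*r + 8) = (r + 3)*(r + 4)*(r + 2)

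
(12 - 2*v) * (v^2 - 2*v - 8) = -2*v^3 + 16*v^2 - 8*v - 96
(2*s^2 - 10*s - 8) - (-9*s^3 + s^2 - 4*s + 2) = 9*s^3 + s^2 - 6*s - 10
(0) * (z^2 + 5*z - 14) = 0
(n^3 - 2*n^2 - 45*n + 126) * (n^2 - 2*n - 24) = n^5 - 4*n^4 - 65*n^3 + 264*n^2 + 828*n - 3024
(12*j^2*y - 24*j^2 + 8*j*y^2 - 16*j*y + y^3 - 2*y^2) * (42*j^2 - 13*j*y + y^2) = 504*j^4*y - 1008*j^4 + 180*j^3*y^2 - 360*j^3*y - 50*j^2*y^3 + 100*j^2*y^2 - 5*j*y^4 + 10*j*y^3 + y^5 - 2*y^4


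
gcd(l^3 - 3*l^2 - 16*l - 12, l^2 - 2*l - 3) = l + 1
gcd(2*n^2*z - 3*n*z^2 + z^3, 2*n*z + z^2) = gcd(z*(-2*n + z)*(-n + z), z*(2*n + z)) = z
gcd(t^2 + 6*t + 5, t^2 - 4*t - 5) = t + 1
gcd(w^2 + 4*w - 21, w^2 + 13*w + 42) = w + 7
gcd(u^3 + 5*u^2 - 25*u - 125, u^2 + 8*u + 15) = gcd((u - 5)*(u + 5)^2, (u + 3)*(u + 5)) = u + 5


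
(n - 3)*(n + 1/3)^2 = n^3 - 7*n^2/3 - 17*n/9 - 1/3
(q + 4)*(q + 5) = q^2 + 9*q + 20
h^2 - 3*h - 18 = (h - 6)*(h + 3)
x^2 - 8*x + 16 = (x - 4)^2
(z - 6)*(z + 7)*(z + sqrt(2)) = z^3 + z^2 + sqrt(2)*z^2 - 42*z + sqrt(2)*z - 42*sqrt(2)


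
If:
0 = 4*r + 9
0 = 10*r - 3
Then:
No Solution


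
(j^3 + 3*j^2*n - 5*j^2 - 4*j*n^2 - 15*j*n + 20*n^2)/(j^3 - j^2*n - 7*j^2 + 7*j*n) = (j^2 + 4*j*n - 5*j - 20*n)/(j*(j - 7))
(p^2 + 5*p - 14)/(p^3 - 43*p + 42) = (p - 2)/(p^2 - 7*p + 6)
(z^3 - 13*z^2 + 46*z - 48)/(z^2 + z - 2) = (z^3 - 13*z^2 + 46*z - 48)/(z^2 + z - 2)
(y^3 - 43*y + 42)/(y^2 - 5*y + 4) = (y^2 + y - 42)/(y - 4)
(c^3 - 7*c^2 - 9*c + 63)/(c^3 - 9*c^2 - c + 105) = (c - 3)/(c - 5)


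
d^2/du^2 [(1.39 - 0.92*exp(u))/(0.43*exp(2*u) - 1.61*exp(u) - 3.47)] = (-0.170108*exp(4*u) + 0.391127999999998*exp(3*u) - 11.123283*exp(2*u) + 17.038859*exp(u) - 18.843141)*exp(u)/(0.079507*exp(6*u) - 0.893067*exp(5*u) + 1.419*exp(4*u) + 10.240405*exp(3*u) - 11.451*exp(2*u) - 58.157547*exp(u) - 41.781923)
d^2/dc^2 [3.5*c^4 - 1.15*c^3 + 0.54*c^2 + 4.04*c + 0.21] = 42.0*c^2 - 6.9*c + 1.08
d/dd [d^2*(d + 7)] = d*(3*d + 14)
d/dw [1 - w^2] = -2*w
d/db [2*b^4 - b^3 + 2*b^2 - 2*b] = 8*b^3 - 3*b^2 + 4*b - 2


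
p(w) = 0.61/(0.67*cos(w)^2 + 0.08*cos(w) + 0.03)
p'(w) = 0.61*(1.34*sin(w)*cos(w) + 0.08*sin(w))/(0.67*cos(w)^2 + 0.08*cos(w) + 0.03)^2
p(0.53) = 1.02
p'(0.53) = 1.07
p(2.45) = 1.67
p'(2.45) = -2.77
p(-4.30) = 5.78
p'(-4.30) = -22.92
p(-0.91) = 1.84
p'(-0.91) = -3.96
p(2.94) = 1.03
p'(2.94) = -0.43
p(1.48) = 14.26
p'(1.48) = 66.94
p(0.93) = 1.92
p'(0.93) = 4.28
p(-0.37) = 0.89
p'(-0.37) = -0.62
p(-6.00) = 0.84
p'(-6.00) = 0.44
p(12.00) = 1.06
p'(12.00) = -1.20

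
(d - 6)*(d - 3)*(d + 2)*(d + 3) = d^4 - 4*d^3 - 21*d^2 + 36*d + 108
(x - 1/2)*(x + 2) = x^2 + 3*x/2 - 1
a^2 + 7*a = a*(a + 7)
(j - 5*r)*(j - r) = j^2 - 6*j*r + 5*r^2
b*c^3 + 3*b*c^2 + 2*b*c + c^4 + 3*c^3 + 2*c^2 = c*(b + c)*(c + 1)*(c + 2)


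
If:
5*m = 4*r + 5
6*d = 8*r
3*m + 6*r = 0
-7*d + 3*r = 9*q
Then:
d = -10/21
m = 5/7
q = 95/378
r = -5/14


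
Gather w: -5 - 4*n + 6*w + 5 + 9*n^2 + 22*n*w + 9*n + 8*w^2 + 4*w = 9*n^2 + 5*n + 8*w^2 + w*(22*n + 10)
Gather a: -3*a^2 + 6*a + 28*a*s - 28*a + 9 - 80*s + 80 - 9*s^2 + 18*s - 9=-3*a^2 + a*(28*s - 22) - 9*s^2 - 62*s + 80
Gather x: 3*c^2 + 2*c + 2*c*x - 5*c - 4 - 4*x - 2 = 3*c^2 - 3*c + x*(2*c - 4) - 6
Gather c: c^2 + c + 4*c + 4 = c^2 + 5*c + 4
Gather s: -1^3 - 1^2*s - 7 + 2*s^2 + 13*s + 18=2*s^2 + 12*s + 10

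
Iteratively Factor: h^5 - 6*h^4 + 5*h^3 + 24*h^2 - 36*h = (h - 2)*(h^4 - 4*h^3 - 3*h^2 + 18*h) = (h - 2)*(h + 2)*(h^3 - 6*h^2 + 9*h) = h*(h - 2)*(h + 2)*(h^2 - 6*h + 9) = h*(h - 3)*(h - 2)*(h + 2)*(h - 3)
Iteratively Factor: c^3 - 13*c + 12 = (c + 4)*(c^2 - 4*c + 3) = (c - 1)*(c + 4)*(c - 3)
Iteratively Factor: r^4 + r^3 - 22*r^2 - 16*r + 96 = (r + 3)*(r^3 - 2*r^2 - 16*r + 32) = (r + 3)*(r + 4)*(r^2 - 6*r + 8) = (r - 2)*(r + 3)*(r + 4)*(r - 4)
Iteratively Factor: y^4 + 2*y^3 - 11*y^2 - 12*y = (y - 3)*(y^3 + 5*y^2 + 4*y) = y*(y - 3)*(y^2 + 5*y + 4) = y*(y - 3)*(y + 4)*(y + 1)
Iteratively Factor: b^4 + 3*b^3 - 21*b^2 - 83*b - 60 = (b + 3)*(b^3 - 21*b - 20) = (b + 1)*(b + 3)*(b^2 - b - 20) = (b - 5)*(b + 1)*(b + 3)*(b + 4)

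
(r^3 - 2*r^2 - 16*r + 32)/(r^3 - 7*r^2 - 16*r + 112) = (r - 2)/(r - 7)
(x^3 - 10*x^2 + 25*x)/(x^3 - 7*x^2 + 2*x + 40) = x*(x - 5)/(x^2 - 2*x - 8)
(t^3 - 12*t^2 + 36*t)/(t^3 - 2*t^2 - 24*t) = (t - 6)/(t + 4)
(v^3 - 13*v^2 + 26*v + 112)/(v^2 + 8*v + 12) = (v^2 - 15*v + 56)/(v + 6)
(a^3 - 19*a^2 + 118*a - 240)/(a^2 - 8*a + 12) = (a^2 - 13*a + 40)/(a - 2)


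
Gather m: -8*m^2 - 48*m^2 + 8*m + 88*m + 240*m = -56*m^2 + 336*m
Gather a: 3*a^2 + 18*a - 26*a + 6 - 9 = 3*a^2 - 8*a - 3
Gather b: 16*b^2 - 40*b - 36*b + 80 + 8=16*b^2 - 76*b + 88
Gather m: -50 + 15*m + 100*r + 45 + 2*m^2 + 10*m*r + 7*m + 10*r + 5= 2*m^2 + m*(10*r + 22) + 110*r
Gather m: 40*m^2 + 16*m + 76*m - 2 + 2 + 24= 40*m^2 + 92*m + 24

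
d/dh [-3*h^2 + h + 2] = 1 - 6*h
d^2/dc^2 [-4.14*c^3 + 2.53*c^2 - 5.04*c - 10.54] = 5.06 - 24.84*c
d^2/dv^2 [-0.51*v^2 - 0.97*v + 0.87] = -1.02000000000000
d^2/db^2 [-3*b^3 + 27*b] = -18*b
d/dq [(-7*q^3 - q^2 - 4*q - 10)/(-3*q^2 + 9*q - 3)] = (7*q^4 - 42*q^3 + 14*q^2 - 18*q + 34)/(3*(q^4 - 6*q^3 + 11*q^2 - 6*q + 1))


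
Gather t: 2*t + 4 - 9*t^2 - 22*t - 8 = -9*t^2 - 20*t - 4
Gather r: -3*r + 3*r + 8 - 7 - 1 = 0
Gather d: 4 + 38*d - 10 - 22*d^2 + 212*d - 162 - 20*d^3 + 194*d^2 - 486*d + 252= -20*d^3 + 172*d^2 - 236*d + 84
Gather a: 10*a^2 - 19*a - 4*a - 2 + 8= 10*a^2 - 23*a + 6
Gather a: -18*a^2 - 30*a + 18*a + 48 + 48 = -18*a^2 - 12*a + 96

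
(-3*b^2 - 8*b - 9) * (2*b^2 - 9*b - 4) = -6*b^4 + 11*b^3 + 66*b^2 + 113*b + 36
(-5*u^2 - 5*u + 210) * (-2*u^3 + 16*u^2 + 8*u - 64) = 10*u^5 - 70*u^4 - 540*u^3 + 3640*u^2 + 2000*u - 13440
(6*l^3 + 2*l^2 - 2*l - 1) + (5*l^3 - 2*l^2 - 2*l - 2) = 11*l^3 - 4*l - 3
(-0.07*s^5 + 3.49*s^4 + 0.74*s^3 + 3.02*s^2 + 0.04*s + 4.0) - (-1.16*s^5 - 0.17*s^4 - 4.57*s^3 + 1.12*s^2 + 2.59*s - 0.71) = 1.09*s^5 + 3.66*s^4 + 5.31*s^3 + 1.9*s^2 - 2.55*s + 4.71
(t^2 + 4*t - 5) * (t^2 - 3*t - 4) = t^4 + t^3 - 21*t^2 - t + 20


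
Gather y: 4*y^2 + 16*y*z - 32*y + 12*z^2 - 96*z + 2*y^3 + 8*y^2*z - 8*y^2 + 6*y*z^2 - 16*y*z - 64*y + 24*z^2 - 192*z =2*y^3 + y^2*(8*z - 4) + y*(6*z^2 - 96) + 36*z^2 - 288*z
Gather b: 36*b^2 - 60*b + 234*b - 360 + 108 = 36*b^2 + 174*b - 252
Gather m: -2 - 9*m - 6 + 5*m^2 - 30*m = 5*m^2 - 39*m - 8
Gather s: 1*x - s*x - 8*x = -s*x - 7*x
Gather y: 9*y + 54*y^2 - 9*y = 54*y^2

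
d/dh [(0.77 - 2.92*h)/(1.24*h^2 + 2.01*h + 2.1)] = (3.6208*h^2 - 1.9096*h - 7.6797)/(1.5376*h^4 + 4.9848*h^3 + 9.2481*h^2 + 8.442*h + 4.41)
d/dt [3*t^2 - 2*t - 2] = 6*t - 2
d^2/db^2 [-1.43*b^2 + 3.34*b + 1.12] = -2.86000000000000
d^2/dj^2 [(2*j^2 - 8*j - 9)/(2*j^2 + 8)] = (-8*j^3 - 51*j^2 + 96*j + 68)/(j^6 + 12*j^4 + 48*j^2 + 64)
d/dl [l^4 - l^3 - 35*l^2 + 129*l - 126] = 4*l^3 - 3*l^2 - 70*l + 129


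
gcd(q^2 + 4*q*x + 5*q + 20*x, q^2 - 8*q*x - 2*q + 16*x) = 1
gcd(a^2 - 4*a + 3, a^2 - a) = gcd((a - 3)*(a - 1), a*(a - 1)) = a - 1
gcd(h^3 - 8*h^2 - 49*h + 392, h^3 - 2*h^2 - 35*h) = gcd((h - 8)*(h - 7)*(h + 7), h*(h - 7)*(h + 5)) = h - 7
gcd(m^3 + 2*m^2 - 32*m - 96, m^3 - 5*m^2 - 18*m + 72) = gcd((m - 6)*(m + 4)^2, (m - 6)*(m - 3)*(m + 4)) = m^2 - 2*m - 24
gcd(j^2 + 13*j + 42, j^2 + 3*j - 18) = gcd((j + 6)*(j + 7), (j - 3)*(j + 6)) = j + 6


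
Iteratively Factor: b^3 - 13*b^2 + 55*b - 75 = (b - 3)*(b^2 - 10*b + 25) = (b - 5)*(b - 3)*(b - 5)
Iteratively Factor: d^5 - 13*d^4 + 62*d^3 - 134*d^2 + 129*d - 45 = (d - 1)*(d^4 - 12*d^3 + 50*d^2 - 84*d + 45) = (d - 3)*(d - 1)*(d^3 - 9*d^2 + 23*d - 15) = (d - 3)^2*(d - 1)*(d^2 - 6*d + 5) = (d - 3)^2*(d - 1)^2*(d - 5)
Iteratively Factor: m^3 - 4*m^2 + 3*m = (m - 3)*(m^2 - m) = (m - 3)*(m - 1)*(m)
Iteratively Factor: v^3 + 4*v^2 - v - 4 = (v + 4)*(v^2 - 1) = (v + 1)*(v + 4)*(v - 1)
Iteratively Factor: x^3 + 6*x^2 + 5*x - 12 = (x - 1)*(x^2 + 7*x + 12) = (x - 1)*(x + 3)*(x + 4)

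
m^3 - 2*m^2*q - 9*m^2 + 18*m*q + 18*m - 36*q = (m - 6)*(m - 3)*(m - 2*q)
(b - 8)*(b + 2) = b^2 - 6*b - 16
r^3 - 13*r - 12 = (r - 4)*(r + 1)*(r + 3)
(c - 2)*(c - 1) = c^2 - 3*c + 2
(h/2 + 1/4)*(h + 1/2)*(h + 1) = h^3/2 + h^2 + 5*h/8 + 1/8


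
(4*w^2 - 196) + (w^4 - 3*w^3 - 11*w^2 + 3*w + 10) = w^4 - 3*w^3 - 7*w^2 + 3*w - 186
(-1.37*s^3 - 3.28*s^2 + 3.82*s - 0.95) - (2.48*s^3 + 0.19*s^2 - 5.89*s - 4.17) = -3.85*s^3 - 3.47*s^2 + 9.71*s + 3.22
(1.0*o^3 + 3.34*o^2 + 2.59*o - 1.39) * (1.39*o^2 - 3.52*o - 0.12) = 1.39*o^5 + 1.1226*o^4 - 8.2767*o^3 - 11.4497*o^2 + 4.582*o + 0.1668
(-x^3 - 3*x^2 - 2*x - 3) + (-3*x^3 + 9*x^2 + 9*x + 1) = -4*x^3 + 6*x^2 + 7*x - 2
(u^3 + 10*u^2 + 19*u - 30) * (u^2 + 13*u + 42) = u^5 + 23*u^4 + 191*u^3 + 637*u^2 + 408*u - 1260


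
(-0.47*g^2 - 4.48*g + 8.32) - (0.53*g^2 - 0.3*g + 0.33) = -1.0*g^2 - 4.18*g + 7.99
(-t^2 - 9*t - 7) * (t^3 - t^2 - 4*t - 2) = -t^5 - 8*t^4 + 6*t^3 + 45*t^2 + 46*t + 14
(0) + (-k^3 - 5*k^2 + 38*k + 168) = -k^3 - 5*k^2 + 38*k + 168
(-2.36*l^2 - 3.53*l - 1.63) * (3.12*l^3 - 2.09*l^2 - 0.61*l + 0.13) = -7.3632*l^5 - 6.0812*l^4 + 3.7317*l^3 + 5.2532*l^2 + 0.5354*l - 0.2119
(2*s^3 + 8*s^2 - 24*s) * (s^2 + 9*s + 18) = 2*s^5 + 26*s^4 + 84*s^3 - 72*s^2 - 432*s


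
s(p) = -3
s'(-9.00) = 0.00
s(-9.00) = -3.00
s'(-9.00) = 0.00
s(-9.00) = -3.00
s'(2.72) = 0.00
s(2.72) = -3.00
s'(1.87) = 0.00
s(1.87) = -3.00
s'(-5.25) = 0.00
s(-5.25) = -3.00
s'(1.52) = 0.00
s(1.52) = -3.00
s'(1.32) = 0.00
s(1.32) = -3.00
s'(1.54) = 0.00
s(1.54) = -3.00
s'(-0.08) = 0.00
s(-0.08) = -3.00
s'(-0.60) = 0.00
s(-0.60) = -3.00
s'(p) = 0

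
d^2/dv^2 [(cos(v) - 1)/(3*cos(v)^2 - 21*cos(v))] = (-3*sin(v)^4/cos(v)^3 + sin(v)^2 - 20 + 37/cos(v) + 42/cos(v)^2 - 95/cos(v)^3)/(3*(cos(v) - 7)^3)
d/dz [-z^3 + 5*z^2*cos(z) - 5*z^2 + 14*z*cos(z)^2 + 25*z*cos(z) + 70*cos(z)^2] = -5*z^2*sin(z) - 3*z^2 - 25*z*sin(z) - 14*z*sin(2*z) + 10*z*cos(z) - 10*z - 70*sin(2*z) + 14*cos(z)^2 + 25*cos(z)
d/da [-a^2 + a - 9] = 1 - 2*a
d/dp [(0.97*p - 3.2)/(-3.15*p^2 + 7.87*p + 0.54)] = (3.0555*p^2 - 20.16*p + 25.7078)/(9.9225*p^4 - 49.581*p^3 + 58.5349*p^2 + 8.4996*p + 0.2916)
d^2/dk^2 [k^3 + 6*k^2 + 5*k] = 6*k + 12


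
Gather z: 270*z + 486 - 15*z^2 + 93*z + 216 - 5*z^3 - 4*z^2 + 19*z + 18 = -5*z^3 - 19*z^2 + 382*z + 720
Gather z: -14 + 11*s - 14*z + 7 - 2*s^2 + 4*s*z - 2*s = -2*s^2 + 9*s + z*(4*s - 14) - 7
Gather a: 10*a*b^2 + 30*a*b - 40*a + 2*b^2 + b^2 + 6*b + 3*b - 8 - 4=a*(10*b^2 + 30*b - 40) + 3*b^2 + 9*b - 12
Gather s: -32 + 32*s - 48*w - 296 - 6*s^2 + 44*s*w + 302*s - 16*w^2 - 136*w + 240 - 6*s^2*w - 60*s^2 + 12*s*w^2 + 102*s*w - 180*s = s^2*(-6*w - 66) + s*(12*w^2 + 146*w + 154) - 16*w^2 - 184*w - 88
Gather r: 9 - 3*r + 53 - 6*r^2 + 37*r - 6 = -6*r^2 + 34*r + 56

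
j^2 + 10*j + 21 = (j + 3)*(j + 7)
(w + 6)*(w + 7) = w^2 + 13*w + 42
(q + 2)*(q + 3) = q^2 + 5*q + 6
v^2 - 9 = (v - 3)*(v + 3)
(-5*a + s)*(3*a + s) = -15*a^2 - 2*a*s + s^2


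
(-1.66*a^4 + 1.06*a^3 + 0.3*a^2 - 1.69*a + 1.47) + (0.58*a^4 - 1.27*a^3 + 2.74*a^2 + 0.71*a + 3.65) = -1.08*a^4 - 0.21*a^3 + 3.04*a^2 - 0.98*a + 5.12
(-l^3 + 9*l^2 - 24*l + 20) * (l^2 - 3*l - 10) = -l^5 + 12*l^4 - 41*l^3 + 2*l^2 + 180*l - 200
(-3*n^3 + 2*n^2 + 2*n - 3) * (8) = -24*n^3 + 16*n^2 + 16*n - 24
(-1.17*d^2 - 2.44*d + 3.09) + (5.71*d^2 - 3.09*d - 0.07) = 4.54*d^2 - 5.53*d + 3.02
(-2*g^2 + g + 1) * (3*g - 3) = -6*g^3 + 9*g^2 - 3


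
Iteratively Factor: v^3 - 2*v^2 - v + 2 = (v - 1)*(v^2 - v - 2) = (v - 2)*(v - 1)*(v + 1)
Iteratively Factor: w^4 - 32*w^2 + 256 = (w + 4)*(w^3 - 4*w^2 - 16*w + 64) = (w + 4)^2*(w^2 - 8*w + 16) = (w - 4)*(w + 4)^2*(w - 4)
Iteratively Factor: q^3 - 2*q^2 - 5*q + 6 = (q - 3)*(q^2 + q - 2) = (q - 3)*(q - 1)*(q + 2)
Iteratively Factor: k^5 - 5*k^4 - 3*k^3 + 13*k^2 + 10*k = (k + 1)*(k^4 - 6*k^3 + 3*k^2 + 10*k) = (k + 1)^2*(k^3 - 7*k^2 + 10*k) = k*(k + 1)^2*(k^2 - 7*k + 10) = k*(k - 2)*(k + 1)^2*(k - 5)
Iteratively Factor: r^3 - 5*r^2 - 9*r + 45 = (r - 5)*(r^2 - 9) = (r - 5)*(r + 3)*(r - 3)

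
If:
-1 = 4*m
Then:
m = -1/4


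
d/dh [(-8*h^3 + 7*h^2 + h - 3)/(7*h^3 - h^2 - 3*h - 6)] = (-41*h^4 + 34*h^3 + 187*h^2 - 90*h - 15)/(49*h^6 - 14*h^5 - 41*h^4 - 78*h^3 + 21*h^2 + 36*h + 36)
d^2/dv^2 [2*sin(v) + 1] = -2*sin(v)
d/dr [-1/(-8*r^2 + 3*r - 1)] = (3 - 16*r)/(8*r^2 - 3*r + 1)^2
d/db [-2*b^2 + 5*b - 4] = 5 - 4*b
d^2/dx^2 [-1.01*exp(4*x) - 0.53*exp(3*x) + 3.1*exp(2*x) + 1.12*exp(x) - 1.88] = (-16.16*exp(3*x) - 4.77*exp(2*x) + 12.4*exp(x) + 1.12)*exp(x)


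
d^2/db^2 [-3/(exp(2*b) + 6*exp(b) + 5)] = 6*(-4*(exp(b) + 3)^2*exp(b) + (2*exp(b) + 3)*(exp(2*b) + 6*exp(b) + 5))*exp(b)/(exp(2*b) + 6*exp(b) + 5)^3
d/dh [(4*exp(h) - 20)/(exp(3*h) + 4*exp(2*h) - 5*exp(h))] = 4*(-2*exp(3*h) + 11*exp(2*h) + 40*exp(h) - 25)*exp(-h)/(exp(4*h) + 8*exp(3*h) + 6*exp(2*h) - 40*exp(h) + 25)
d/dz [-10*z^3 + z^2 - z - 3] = -30*z^2 + 2*z - 1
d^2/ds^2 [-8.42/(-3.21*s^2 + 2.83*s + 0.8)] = (173.521044*s^2 - 152.979612*s - 8.42*(6.42*s - 2.83)*(12.84*s - 5.66) - 43.24512)/(-3.21*s^2 + 2.83*s + 0.8)^3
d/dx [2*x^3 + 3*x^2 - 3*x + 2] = 6*x^2 + 6*x - 3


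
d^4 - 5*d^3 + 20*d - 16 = (d - 4)*(d - 2)*(d - 1)*(d + 2)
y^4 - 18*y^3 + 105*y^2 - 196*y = y*(y - 7)^2*(y - 4)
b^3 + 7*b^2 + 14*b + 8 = (b + 1)*(b + 2)*(b + 4)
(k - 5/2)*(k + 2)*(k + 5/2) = k^3 + 2*k^2 - 25*k/4 - 25/2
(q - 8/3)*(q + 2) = q^2 - 2*q/3 - 16/3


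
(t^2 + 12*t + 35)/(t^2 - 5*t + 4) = (t^2 + 12*t + 35)/(t^2 - 5*t + 4)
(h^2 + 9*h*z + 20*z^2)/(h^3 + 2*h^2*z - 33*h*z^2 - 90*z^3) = (-h - 4*z)/(-h^2 + 3*h*z + 18*z^2)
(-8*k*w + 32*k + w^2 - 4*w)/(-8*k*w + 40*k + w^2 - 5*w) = (w - 4)/(w - 5)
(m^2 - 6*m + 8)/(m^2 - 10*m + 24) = (m - 2)/(m - 6)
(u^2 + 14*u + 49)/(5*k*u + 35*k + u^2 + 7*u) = (u + 7)/(5*k + u)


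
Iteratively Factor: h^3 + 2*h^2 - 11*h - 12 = (h - 3)*(h^2 + 5*h + 4) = (h - 3)*(h + 1)*(h + 4)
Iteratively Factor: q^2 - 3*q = (q - 3)*(q)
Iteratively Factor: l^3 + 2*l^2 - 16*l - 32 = (l + 2)*(l^2 - 16) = (l - 4)*(l + 2)*(l + 4)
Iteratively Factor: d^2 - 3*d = (d)*(d - 3)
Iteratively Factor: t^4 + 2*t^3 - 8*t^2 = (t + 4)*(t^3 - 2*t^2) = (t - 2)*(t + 4)*(t^2) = t*(t - 2)*(t + 4)*(t)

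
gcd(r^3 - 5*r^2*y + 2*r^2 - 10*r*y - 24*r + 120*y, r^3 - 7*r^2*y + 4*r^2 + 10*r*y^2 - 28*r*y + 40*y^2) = -r + 5*y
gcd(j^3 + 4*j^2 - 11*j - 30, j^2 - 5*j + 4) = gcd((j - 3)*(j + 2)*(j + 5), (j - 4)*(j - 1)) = 1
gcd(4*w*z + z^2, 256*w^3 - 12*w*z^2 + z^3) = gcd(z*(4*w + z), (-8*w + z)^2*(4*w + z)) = 4*w + z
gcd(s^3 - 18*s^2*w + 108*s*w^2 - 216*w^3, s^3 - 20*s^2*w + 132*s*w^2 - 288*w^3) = s^2 - 12*s*w + 36*w^2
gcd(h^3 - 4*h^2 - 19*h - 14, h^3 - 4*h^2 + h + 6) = h + 1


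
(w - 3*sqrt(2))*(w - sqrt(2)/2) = w^2 - 7*sqrt(2)*w/2 + 3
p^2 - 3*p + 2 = (p - 2)*(p - 1)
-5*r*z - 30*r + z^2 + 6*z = (-5*r + z)*(z + 6)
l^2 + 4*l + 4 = (l + 2)^2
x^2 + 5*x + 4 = (x + 1)*(x + 4)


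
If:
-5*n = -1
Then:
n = 1/5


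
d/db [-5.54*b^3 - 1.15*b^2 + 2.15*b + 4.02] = -16.62*b^2 - 2.3*b + 2.15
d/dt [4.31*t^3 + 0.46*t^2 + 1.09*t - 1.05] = 12.93*t^2 + 0.92*t + 1.09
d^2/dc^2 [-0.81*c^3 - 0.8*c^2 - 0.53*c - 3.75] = -4.86*c - 1.6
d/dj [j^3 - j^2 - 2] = j*(3*j - 2)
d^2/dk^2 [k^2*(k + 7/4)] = 6*k + 7/2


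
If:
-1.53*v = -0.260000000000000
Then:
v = 0.17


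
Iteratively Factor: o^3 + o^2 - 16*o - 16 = (o + 4)*(o^2 - 3*o - 4) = (o + 1)*(o + 4)*(o - 4)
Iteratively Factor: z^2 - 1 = (z + 1)*(z - 1)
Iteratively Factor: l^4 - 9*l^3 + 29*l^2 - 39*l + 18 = (l - 3)*(l^3 - 6*l^2 + 11*l - 6) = (l - 3)*(l - 2)*(l^2 - 4*l + 3) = (l - 3)^2*(l - 2)*(l - 1)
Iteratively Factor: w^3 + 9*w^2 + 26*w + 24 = (w + 2)*(w^2 + 7*w + 12) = (w + 2)*(w + 4)*(w + 3)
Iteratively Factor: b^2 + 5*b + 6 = (b + 2)*(b + 3)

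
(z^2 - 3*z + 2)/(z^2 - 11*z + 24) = (z^2 - 3*z + 2)/(z^2 - 11*z + 24)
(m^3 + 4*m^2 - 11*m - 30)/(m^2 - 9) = (m^2 + 7*m + 10)/(m + 3)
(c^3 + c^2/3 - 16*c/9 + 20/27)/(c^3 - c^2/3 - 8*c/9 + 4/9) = (c + 5/3)/(c + 1)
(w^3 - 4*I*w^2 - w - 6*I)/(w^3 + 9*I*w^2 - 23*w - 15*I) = (w^2 - 5*I*w - 6)/(w^2 + 8*I*w - 15)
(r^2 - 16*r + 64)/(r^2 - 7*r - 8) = (r - 8)/(r + 1)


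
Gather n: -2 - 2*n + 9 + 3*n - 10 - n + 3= 0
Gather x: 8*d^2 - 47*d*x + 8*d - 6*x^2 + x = 8*d^2 + 8*d - 6*x^2 + x*(1 - 47*d)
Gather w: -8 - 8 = -16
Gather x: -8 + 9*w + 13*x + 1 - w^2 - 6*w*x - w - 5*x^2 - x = -w^2 + 8*w - 5*x^2 + x*(12 - 6*w) - 7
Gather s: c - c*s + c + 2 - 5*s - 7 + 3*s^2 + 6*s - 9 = 2*c + 3*s^2 + s*(1 - c) - 14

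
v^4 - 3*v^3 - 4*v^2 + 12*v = v*(v - 3)*(v - 2)*(v + 2)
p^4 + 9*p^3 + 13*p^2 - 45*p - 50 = (p - 2)*(p + 1)*(p + 5)^2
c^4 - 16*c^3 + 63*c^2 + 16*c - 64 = (c - 8)^2*(c - 1)*(c + 1)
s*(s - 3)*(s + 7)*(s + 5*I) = s^4 + 4*s^3 + 5*I*s^3 - 21*s^2 + 20*I*s^2 - 105*I*s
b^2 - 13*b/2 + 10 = (b - 4)*(b - 5/2)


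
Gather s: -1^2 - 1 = -2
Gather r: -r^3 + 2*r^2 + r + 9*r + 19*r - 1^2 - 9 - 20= -r^3 + 2*r^2 + 29*r - 30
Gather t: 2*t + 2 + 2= 2*t + 4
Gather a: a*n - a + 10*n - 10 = a*(n - 1) + 10*n - 10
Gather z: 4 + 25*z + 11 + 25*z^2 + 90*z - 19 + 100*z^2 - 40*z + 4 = 125*z^2 + 75*z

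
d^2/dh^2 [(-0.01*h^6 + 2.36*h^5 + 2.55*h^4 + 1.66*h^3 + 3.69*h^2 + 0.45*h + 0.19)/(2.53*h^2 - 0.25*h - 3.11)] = (-0.768108*h^8 + 90.826494*h^7 + 11.424112*h^6 - 342.525834*h^5 - 67.28337*h^4 + 525.004036*h^3 + 485.211348*h^2 + 116.857476*h + 73.694052)/(16.194277*h^6 - 4.800675*h^5 - 59.246022*h^4 + 11.786825*h^3 + 72.828114*h^2 - 7.254075*h - 30.080231)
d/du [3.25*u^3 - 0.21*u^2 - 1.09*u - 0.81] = 9.75*u^2 - 0.42*u - 1.09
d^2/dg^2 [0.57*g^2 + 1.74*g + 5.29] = 1.14000000000000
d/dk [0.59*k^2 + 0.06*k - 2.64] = 1.18*k + 0.06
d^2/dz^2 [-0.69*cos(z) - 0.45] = 0.69*cos(z)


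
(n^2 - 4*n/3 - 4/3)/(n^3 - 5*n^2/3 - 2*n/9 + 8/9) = 3*(n - 2)/(3*n^2 - 7*n + 4)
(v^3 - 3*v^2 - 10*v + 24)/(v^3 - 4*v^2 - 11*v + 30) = (v - 4)/(v - 5)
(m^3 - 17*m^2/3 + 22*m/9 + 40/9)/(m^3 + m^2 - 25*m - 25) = (9*m^2 - 6*m - 8)/(9*(m^2 + 6*m + 5))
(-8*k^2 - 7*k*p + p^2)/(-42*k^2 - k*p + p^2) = (8*k^2 + 7*k*p - p^2)/(42*k^2 + k*p - p^2)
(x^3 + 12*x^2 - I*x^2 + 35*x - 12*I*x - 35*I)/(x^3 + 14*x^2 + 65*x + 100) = (x^2 + x*(7 - I) - 7*I)/(x^2 + 9*x + 20)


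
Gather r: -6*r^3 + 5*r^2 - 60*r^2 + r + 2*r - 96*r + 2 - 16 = -6*r^3 - 55*r^2 - 93*r - 14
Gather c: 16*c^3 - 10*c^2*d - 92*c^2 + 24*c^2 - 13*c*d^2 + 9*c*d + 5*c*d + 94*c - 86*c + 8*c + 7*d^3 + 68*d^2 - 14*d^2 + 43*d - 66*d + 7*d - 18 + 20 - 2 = 16*c^3 + c^2*(-10*d - 68) + c*(-13*d^2 + 14*d + 16) + 7*d^3 + 54*d^2 - 16*d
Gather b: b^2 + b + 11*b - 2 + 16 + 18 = b^2 + 12*b + 32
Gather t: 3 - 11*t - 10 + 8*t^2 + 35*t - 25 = 8*t^2 + 24*t - 32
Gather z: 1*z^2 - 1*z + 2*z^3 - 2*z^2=2*z^3 - z^2 - z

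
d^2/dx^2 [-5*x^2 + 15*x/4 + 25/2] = -10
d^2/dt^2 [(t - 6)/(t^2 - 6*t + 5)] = 2*(3*(4 - t)*(t^2 - 6*t + 5) + 4*(t - 6)*(t - 3)^2)/(t^2 - 6*t + 5)^3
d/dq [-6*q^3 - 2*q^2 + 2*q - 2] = -18*q^2 - 4*q + 2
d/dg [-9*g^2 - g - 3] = -18*g - 1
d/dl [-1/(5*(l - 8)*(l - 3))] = (2*l - 11)/(5*(l - 8)^2*(l - 3)^2)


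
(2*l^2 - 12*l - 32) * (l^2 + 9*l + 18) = 2*l^4 + 6*l^3 - 104*l^2 - 504*l - 576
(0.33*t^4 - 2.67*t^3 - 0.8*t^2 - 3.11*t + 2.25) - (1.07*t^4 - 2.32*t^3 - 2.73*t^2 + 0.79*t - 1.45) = -0.74*t^4 - 0.35*t^3 + 1.93*t^2 - 3.9*t + 3.7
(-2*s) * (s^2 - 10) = -2*s^3 + 20*s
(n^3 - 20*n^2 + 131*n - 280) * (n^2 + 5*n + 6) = n^5 - 15*n^4 + 37*n^3 + 255*n^2 - 614*n - 1680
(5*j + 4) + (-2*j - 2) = 3*j + 2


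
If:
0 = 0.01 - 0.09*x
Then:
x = 0.11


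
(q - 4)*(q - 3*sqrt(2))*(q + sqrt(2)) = q^3 - 4*q^2 - 2*sqrt(2)*q^2 - 6*q + 8*sqrt(2)*q + 24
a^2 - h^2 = (a - h)*(a + h)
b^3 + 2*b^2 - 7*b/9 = b*(b - 1/3)*(b + 7/3)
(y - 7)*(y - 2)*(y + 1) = y^3 - 8*y^2 + 5*y + 14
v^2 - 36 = (v - 6)*(v + 6)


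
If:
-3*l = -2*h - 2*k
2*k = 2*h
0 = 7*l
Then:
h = 0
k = 0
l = 0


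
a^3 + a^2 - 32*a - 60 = (a - 6)*(a + 2)*(a + 5)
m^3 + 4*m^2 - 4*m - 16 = (m - 2)*(m + 2)*(m + 4)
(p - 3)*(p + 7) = p^2 + 4*p - 21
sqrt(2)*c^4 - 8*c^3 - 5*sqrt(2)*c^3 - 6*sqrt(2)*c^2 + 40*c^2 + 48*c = c*(c - 6)*(c - 4*sqrt(2))*(sqrt(2)*c + sqrt(2))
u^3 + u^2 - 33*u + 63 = (u - 3)^2*(u + 7)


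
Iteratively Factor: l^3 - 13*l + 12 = (l - 3)*(l^2 + 3*l - 4) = (l - 3)*(l - 1)*(l + 4)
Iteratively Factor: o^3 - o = (o + 1)*(o^2 - o) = (o - 1)*(o + 1)*(o)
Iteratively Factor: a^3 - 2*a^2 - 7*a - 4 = (a + 1)*(a^2 - 3*a - 4) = (a + 1)^2*(a - 4)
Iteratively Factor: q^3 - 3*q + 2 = (q - 1)*(q^2 + q - 2) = (q - 1)^2*(q + 2)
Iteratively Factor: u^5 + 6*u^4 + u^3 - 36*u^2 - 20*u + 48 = (u - 2)*(u^4 + 8*u^3 + 17*u^2 - 2*u - 24) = (u - 2)*(u - 1)*(u^3 + 9*u^2 + 26*u + 24) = (u - 2)*(u - 1)*(u + 3)*(u^2 + 6*u + 8) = (u - 2)*(u - 1)*(u + 3)*(u + 4)*(u + 2)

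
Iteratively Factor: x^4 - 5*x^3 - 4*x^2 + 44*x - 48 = (x - 4)*(x^3 - x^2 - 8*x + 12) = (x - 4)*(x - 2)*(x^2 + x - 6) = (x - 4)*(x - 2)*(x + 3)*(x - 2)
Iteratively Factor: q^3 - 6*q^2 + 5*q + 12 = (q - 3)*(q^2 - 3*q - 4) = (q - 4)*(q - 3)*(q + 1)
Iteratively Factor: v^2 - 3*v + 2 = (v - 1)*(v - 2)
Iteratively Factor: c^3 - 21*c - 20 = (c + 1)*(c^2 - c - 20) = (c - 5)*(c + 1)*(c + 4)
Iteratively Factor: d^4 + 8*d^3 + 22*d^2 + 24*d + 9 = (d + 3)*(d^3 + 5*d^2 + 7*d + 3) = (d + 1)*(d + 3)*(d^2 + 4*d + 3) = (d + 1)*(d + 3)^2*(d + 1)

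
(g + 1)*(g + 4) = g^2 + 5*g + 4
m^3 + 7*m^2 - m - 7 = (m - 1)*(m + 1)*(m + 7)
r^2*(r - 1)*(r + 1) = r^4 - r^2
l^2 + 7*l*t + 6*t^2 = (l + t)*(l + 6*t)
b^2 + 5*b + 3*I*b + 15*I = (b + 5)*(b + 3*I)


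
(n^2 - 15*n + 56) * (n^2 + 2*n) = n^4 - 13*n^3 + 26*n^2 + 112*n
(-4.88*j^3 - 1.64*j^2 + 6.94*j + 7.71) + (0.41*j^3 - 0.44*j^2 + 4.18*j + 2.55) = -4.47*j^3 - 2.08*j^2 + 11.12*j + 10.26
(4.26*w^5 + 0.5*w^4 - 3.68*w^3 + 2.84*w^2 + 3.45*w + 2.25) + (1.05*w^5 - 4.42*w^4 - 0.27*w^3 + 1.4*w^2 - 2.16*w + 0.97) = 5.31*w^5 - 3.92*w^4 - 3.95*w^3 + 4.24*w^2 + 1.29*w + 3.22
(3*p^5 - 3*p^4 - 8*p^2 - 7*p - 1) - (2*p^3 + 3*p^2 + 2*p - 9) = 3*p^5 - 3*p^4 - 2*p^3 - 11*p^2 - 9*p + 8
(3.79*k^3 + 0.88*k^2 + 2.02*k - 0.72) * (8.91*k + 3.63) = 33.7689*k^4 + 21.5985*k^3 + 21.1926*k^2 + 0.917400000000001*k - 2.6136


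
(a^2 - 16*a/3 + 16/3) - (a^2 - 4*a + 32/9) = 16/9 - 4*a/3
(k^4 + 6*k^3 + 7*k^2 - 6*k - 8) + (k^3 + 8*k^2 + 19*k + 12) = k^4 + 7*k^3 + 15*k^2 + 13*k + 4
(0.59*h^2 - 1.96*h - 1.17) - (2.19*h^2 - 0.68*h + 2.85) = -1.6*h^2 - 1.28*h - 4.02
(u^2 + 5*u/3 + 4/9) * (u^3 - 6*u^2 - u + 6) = u^5 - 13*u^4/3 - 95*u^3/9 + 5*u^2/3 + 86*u/9 + 8/3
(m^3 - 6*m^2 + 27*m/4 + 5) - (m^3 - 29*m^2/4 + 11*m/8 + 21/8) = 5*m^2/4 + 43*m/8 + 19/8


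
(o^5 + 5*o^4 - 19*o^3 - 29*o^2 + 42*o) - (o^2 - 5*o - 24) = o^5 + 5*o^4 - 19*o^3 - 30*o^2 + 47*o + 24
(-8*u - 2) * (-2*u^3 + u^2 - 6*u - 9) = 16*u^4 - 4*u^3 + 46*u^2 + 84*u + 18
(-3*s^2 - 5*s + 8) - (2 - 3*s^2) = 6 - 5*s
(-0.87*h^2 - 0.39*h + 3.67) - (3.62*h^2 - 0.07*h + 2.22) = -4.49*h^2 - 0.32*h + 1.45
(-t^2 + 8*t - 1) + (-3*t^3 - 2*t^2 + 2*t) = -3*t^3 - 3*t^2 + 10*t - 1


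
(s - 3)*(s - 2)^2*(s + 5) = s^4 - 2*s^3 - 19*s^2 + 68*s - 60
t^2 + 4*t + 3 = (t + 1)*(t + 3)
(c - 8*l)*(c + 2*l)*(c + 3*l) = c^3 - 3*c^2*l - 34*c*l^2 - 48*l^3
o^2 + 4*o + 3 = (o + 1)*(o + 3)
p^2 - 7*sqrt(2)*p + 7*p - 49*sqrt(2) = (p + 7)*(p - 7*sqrt(2))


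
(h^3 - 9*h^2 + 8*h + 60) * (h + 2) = h^4 - 7*h^3 - 10*h^2 + 76*h + 120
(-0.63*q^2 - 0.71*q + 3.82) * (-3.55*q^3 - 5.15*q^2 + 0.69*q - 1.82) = 2.2365*q^5 + 5.765*q^4 - 10.3392*q^3 - 19.0163*q^2 + 3.928*q - 6.9524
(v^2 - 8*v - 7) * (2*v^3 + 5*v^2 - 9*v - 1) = 2*v^5 - 11*v^4 - 63*v^3 + 36*v^2 + 71*v + 7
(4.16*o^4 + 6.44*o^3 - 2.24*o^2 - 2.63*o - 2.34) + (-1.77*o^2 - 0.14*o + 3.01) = 4.16*o^4 + 6.44*o^3 - 4.01*o^2 - 2.77*o + 0.67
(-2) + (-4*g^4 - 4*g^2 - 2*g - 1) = -4*g^4 - 4*g^2 - 2*g - 3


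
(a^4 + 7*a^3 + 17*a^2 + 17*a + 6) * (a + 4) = a^5 + 11*a^4 + 45*a^3 + 85*a^2 + 74*a + 24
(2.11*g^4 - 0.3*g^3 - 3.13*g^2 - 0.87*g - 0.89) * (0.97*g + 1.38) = 2.0467*g^5 + 2.6208*g^4 - 3.4501*g^3 - 5.1633*g^2 - 2.0639*g - 1.2282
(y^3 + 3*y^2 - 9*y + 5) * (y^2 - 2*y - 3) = y^5 + y^4 - 18*y^3 + 14*y^2 + 17*y - 15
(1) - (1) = 0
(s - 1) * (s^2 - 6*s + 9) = s^3 - 7*s^2 + 15*s - 9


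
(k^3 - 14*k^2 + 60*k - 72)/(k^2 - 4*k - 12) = (k^2 - 8*k + 12)/(k + 2)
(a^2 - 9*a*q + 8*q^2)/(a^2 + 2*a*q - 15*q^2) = (a^2 - 9*a*q + 8*q^2)/(a^2 + 2*a*q - 15*q^2)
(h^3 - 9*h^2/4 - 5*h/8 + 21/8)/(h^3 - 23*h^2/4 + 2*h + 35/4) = (h - 3/2)/(h - 5)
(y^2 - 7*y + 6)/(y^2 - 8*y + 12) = (y - 1)/(y - 2)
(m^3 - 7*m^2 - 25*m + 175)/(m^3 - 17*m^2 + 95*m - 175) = (m + 5)/(m - 5)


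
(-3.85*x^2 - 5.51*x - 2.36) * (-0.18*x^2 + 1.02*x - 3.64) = 0.693*x^4 - 2.9352*x^3 + 8.8186*x^2 + 17.6492*x + 8.5904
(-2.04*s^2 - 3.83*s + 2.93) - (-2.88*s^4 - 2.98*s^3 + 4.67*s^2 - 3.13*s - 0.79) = 2.88*s^4 + 2.98*s^3 - 6.71*s^2 - 0.7*s + 3.72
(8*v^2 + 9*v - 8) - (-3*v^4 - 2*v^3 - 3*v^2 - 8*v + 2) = 3*v^4 + 2*v^3 + 11*v^2 + 17*v - 10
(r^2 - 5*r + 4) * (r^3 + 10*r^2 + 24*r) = r^5 + 5*r^4 - 22*r^3 - 80*r^2 + 96*r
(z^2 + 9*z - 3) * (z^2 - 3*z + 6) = z^4 + 6*z^3 - 24*z^2 + 63*z - 18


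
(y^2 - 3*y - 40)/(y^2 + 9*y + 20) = (y - 8)/(y + 4)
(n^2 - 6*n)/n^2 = (n - 6)/n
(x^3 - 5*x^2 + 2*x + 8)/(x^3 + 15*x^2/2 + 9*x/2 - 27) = 2*(x^3 - 5*x^2 + 2*x + 8)/(2*x^3 + 15*x^2 + 9*x - 54)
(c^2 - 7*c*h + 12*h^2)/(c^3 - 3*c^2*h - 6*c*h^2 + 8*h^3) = (c - 3*h)/(c^2 + c*h - 2*h^2)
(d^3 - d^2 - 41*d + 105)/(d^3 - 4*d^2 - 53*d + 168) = (d - 5)/(d - 8)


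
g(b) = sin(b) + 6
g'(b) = cos(b)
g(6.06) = 5.78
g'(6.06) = 0.98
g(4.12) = 5.17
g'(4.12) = -0.56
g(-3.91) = 6.69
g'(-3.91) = -0.72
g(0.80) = 6.72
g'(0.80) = 0.70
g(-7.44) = 5.08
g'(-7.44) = 0.40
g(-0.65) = 5.39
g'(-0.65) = 0.80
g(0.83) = 6.74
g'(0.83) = 0.67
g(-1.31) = 5.03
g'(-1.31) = 0.26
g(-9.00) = 5.59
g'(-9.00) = -0.91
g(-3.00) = 5.86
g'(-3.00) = -0.99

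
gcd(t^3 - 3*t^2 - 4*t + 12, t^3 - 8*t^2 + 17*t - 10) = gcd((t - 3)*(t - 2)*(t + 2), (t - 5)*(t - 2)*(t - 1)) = t - 2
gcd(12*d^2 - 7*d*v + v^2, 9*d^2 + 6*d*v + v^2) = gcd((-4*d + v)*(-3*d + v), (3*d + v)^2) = 1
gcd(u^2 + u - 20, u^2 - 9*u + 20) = u - 4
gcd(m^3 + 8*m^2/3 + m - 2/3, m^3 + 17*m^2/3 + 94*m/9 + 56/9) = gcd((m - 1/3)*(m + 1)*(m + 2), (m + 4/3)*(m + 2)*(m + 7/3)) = m + 2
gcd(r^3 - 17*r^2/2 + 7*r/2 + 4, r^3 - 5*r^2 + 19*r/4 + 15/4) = r + 1/2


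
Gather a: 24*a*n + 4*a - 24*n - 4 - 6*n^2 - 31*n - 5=a*(24*n + 4) - 6*n^2 - 55*n - 9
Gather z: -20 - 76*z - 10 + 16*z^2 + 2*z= 16*z^2 - 74*z - 30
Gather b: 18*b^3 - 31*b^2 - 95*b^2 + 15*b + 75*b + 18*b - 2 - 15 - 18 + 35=18*b^3 - 126*b^2 + 108*b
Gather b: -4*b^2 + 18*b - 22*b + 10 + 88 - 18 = -4*b^2 - 4*b + 80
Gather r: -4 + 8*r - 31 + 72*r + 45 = 80*r + 10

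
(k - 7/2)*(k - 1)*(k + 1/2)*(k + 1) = k^4 - 3*k^3 - 11*k^2/4 + 3*k + 7/4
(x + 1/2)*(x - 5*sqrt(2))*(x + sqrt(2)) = x^3 - 4*sqrt(2)*x^2 + x^2/2 - 10*x - 2*sqrt(2)*x - 5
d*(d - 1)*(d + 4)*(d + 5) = d^4 + 8*d^3 + 11*d^2 - 20*d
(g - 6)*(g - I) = g^2 - 6*g - I*g + 6*I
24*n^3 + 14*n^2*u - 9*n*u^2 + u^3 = (-6*n + u)*(-4*n + u)*(n + u)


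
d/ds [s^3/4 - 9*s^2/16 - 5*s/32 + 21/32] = 3*s^2/4 - 9*s/8 - 5/32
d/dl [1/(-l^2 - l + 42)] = (2*l + 1)/(l^2 + l - 42)^2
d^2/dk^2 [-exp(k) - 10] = -exp(k)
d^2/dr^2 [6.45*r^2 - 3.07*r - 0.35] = 12.9000000000000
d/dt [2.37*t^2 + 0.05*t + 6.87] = 4.74*t + 0.05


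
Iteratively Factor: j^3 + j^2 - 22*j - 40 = (j - 5)*(j^2 + 6*j + 8) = (j - 5)*(j + 4)*(j + 2)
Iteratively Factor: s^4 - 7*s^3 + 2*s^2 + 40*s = (s - 5)*(s^3 - 2*s^2 - 8*s) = (s - 5)*(s + 2)*(s^2 - 4*s) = s*(s - 5)*(s + 2)*(s - 4)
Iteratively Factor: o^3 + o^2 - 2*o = (o)*(o^2 + o - 2) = o*(o + 2)*(o - 1)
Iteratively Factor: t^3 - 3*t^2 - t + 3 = (t + 1)*(t^2 - 4*t + 3) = (t - 1)*(t + 1)*(t - 3)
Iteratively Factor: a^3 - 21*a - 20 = (a - 5)*(a^2 + 5*a + 4) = (a - 5)*(a + 4)*(a + 1)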